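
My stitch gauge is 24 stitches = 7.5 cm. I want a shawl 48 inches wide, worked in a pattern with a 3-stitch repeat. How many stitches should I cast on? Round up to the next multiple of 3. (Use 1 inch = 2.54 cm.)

Cast on 393 stitches.

48 in = 48 × 2.54 = 121.92 cm.
24 / 7.5 = 3.2 sts/cm.
121.92 × 3.2 = 390.14 sts.
→ 393.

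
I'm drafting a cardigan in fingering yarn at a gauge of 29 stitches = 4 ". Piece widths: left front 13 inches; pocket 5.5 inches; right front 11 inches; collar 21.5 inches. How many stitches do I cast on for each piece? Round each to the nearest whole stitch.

left front 94; pocket 40; right front 80; collar 156.

Rate = 29/4 = 7.25 sts per in.
left front: 13 × 7.25 = 94.25 → 94.
pocket: 5.5 × 7.25 = 39.88 → 40.
right front: 11 × 7.25 = 79.75 → 80.
collar: 21.5 × 7.25 = 155.88 → 156.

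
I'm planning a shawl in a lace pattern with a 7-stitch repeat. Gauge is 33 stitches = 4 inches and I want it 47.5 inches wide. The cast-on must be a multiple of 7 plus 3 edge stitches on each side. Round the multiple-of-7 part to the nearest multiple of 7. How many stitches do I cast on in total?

33 / 4 = 8.25 sts per inch.
47.5 × 8.25 = 391.88 sts.
Less 6 edge sts → 385.88 for the repeat.
Nearest multiple of 7: 385.
Add back 6 edge sts → 391.

Cast on 391 stitches.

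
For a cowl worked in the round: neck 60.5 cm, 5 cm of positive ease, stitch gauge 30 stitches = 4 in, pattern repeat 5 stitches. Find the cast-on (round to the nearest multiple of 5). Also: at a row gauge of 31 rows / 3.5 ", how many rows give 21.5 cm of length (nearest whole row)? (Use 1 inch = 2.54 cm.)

Finished = 60.5 + 5 = 65.5 cm.
65.5 cm × 1/2.54 = 25.79 inches.
30/4 = 7.5 sts per in; 25.79 × 7.5 = 193.41 sts.
Nearest multiple of 5 → 195.
21.5 cm = 8.46 inches; × 8.857 = 74.97 → 75 rows.

Cast on 195 stitches; work 75 rows.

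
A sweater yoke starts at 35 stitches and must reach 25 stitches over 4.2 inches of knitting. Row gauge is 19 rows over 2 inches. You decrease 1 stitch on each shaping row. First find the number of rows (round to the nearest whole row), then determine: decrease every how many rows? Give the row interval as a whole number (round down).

Decrease every 4th row.

Rows = 4.2 × 9.5 = 39.9 → 40 rows.
Stitches to remove: 10 → 10 shaping rows (at 1 st each).
40 / 10 = 4.00 → every 4 rows.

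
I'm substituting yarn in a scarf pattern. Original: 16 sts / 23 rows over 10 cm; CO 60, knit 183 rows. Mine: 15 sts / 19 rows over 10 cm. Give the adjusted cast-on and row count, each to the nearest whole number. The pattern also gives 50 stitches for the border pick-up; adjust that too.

Stitches: 60 × 15/16 = 56.25 → 56.
Rows: 183 × 19/23 = 151.17 → 151.
border pick-up: 50 × 15/16 = 46.88 → 47.

Cast on 56 stitches; work 151 rows; border pick-up 47 stitches.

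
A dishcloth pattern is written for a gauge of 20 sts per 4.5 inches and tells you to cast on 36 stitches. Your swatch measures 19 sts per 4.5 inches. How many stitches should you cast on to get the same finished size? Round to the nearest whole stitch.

Scale factor = 19 / 20 = 0.950.
36 × 19 / 20 = 34.20 sts.
→ 34 sts.

Cast on 34 stitches.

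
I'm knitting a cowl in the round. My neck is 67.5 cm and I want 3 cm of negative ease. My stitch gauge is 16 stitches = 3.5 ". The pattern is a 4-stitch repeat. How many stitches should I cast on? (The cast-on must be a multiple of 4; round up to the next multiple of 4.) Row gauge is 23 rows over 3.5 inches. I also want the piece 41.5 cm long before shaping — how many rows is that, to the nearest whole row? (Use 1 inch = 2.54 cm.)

Finished = 67.5 − 3 = 64.5 cm.
64.5 cm × 1/2.54 = 25.39 inches.
16/3.5 = 4.571 sts per in; 25.39 × 4.571 = 116.09 sts.
Next multiple of 4 → 120.
41.5 cm = 16.34 inches; × 6.571 = 107.37 → 107 rows.

Cast on 120 stitches; work 107 rows.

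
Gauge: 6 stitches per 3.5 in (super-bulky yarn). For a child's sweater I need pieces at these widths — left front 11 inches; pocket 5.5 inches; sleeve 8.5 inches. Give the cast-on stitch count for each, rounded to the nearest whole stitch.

left front 19; pocket 9; sleeve 15.

Rate = 6/3.5 = 1.714 sts per in.
left front: 11 × 1.714 = 18.86 → 19.
pocket: 5.5 × 1.714 = 9.43 → 9.
sleeve: 8.5 × 1.714 = 14.57 → 15.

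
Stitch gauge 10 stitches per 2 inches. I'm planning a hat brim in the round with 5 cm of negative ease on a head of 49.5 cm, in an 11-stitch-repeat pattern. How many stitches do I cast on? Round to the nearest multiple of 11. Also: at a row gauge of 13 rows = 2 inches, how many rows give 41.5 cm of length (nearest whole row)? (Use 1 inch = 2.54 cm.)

Finished = 49.5 − 5 = 44.5 cm.
44.5 cm × 1/2.54 = 17.52 inches.
10/2 = 5 sts per in; 17.52 × 5 = 87.60 sts.
Nearest multiple of 11 → 88.
41.5 cm = 16.34 inches; × 6.5 = 106.20 → 106 rows.

Cast on 88 stitches; work 106 rows.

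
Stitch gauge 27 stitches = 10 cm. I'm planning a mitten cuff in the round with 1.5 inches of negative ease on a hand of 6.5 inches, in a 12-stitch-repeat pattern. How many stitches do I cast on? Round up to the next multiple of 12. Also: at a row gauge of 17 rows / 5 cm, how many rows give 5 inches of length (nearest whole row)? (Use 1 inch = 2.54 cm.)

Finished = 6.5 − 1.5 = 5 inches.
5 inches × 2.54 = 12.70 cm.
27/10 = 2.7 sts per cm; 12.70 × 2.7 = 34.29 sts.
Next multiple of 12 → 36.
5 inches = 12.70 cm; × 3.4 = 43.18 → 43 rows.

Cast on 36 stitches; work 43 rows.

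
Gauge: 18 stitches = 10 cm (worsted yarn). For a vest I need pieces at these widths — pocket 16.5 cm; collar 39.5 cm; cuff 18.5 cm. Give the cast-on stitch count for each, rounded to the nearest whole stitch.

pocket 30; collar 71; cuff 33.

Rate = 18/10 = 1.8 sts per cm.
pocket: 16.5 × 1.8 = 29.70 → 30.
collar: 39.5 × 1.8 = 71.10 → 71.
cuff: 18.5 × 1.8 = 33.30 → 33.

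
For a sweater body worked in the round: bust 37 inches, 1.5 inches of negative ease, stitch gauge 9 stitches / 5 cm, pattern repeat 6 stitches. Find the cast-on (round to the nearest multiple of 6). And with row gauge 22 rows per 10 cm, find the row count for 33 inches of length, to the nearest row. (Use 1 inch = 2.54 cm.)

Finished = 37 − 1.5 = 35.5 inches.
35.5 inches × 2.54 = 90.17 cm.
9/5 = 1.8 sts per cm; 90.17 × 1.8 = 162.31 sts.
Nearest multiple of 6 → 162.
33 inches = 83.82 cm; × 2.2 = 184.40 → 184 rows.

Cast on 162 stitches; work 184 rows.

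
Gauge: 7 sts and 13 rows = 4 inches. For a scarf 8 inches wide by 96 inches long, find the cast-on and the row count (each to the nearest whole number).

Stitch gauge = 7/4 = 1.75 sts/in; 8 × 1.75 = 14.00 → 14 sts.
Row gauge = 13/4 = 3.25 rows/in; 96 × 3.25 = 312.00 → 312 rows.

Cast on 14 stitches and work 312 rows.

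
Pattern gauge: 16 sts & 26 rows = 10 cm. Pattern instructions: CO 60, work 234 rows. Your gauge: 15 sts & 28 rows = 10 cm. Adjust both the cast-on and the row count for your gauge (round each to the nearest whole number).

Cast on 56 stitches; work 252 rows.

Stitches: 60 × 15/16 = 56.25 → 56.
Rows: 234 × 28/26 = 252.00 → 252.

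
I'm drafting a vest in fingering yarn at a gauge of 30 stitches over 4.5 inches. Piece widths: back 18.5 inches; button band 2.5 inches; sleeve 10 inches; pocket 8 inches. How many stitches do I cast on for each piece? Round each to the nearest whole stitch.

Rate = 30/4.5 = 6.667 sts per in.
back: 18.5 × 6.667 = 123.33 → 123.
button band: 2.5 × 6.667 = 16.67 → 17.
sleeve: 10 × 6.667 = 66.67 → 67.
pocket: 8 × 6.667 = 53.33 → 53.

back 123; button band 17; sleeve 67; pocket 53.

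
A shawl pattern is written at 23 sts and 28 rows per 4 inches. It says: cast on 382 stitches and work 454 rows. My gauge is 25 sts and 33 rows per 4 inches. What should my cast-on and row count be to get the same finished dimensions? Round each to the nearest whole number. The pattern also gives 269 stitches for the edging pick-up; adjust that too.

Stitches: 382 × 25/23 = 415.22 → 415.
Rows: 454 × 33/28 = 535.07 → 535.
edging pick-up: 269 × 25/23 = 292.39 → 292.

Cast on 415 stitches; work 535 rows; edging pick-up 292 stitches.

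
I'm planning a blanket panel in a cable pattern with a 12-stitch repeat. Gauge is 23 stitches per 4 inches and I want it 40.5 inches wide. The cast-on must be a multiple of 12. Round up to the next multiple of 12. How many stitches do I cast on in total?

23 / 4 = 5.75 sts per inch.
40.5 × 5.75 = 232.88 sts.
Next multiple of 12: 240.

240 stitches.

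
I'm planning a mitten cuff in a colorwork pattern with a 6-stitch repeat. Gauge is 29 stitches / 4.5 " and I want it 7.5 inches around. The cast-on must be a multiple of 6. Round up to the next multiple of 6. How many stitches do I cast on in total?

29 / 4.5 = 6.444 sts per inch.
7.5 × 6.444 = 48.33 sts.
Next multiple of 6: 54.

54 stitches.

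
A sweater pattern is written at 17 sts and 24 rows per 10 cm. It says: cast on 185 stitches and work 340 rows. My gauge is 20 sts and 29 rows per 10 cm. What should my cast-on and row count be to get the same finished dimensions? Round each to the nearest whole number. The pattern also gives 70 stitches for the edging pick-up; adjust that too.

Cast on 218 stitches; work 411 rows; edging pick-up 82 stitches.

Stitches: 185 × 20/17 = 217.65 → 218.
Rows: 340 × 29/24 = 410.83 → 411.
edging pick-up: 70 × 20/17 = 82.35 → 82.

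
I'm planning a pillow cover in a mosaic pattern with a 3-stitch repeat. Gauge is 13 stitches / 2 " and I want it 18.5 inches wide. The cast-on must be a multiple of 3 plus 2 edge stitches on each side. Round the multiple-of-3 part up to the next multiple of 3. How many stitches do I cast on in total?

13 / 2 = 6.5 sts per inch.
18.5 × 6.5 = 120.25 sts.
Less 4 edge sts → 116.25 for the repeat.
Next multiple of 3: 117.
Add back 4 edge sts → 121.

121 stitches.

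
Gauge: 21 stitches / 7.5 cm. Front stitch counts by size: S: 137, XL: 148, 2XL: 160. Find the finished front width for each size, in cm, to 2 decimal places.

S 48.93 cm; XL 52.86 cm; 2XL 57.14 cm.

21/7.5 = 2.8 sts per cm.
S: 137 / 2.8 = 48.929 → 48.93 cm.
XL: 148 / 2.8 = 52.857 → 52.86 cm.
2XL: 160 / 2.8 = 57.143 → 57.14 cm.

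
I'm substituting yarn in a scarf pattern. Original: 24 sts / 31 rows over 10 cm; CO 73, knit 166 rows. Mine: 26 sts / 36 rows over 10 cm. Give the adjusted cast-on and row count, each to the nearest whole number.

Cast on 79 stitches; work 193 rows.

Stitches: 73 × 26/24 = 79.08 → 79.
Rows: 166 × 36/31 = 192.77 → 193.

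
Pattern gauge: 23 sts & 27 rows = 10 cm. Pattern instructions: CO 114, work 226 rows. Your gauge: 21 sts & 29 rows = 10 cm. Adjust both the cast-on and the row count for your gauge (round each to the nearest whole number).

Stitches: 114 × 21/23 = 104.09 → 104.
Rows: 226 × 29/27 = 242.74 → 243.

Cast on 104 stitches; work 243 rows.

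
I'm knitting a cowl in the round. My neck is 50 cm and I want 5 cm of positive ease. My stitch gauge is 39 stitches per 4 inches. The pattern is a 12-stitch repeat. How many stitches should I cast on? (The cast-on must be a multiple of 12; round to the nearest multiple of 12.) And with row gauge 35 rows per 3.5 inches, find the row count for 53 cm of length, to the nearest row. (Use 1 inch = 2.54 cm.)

Cast on 216 stitches; work 209 rows.

Finished = 50 + 5 = 55 cm.
55 cm × 1/2.54 = 21.65 inches.
39/4 = 9.75 sts per in; 21.65 × 9.75 = 211.12 sts.
Nearest multiple of 12 → 216.
53 cm = 20.87 inches; × 10 = 208.66 → 209 rows.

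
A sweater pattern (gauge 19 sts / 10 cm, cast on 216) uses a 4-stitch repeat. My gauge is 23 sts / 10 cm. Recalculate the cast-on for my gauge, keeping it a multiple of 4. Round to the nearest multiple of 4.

216 × 23 / 19 = 261.47.
Nearest multiple of 4: 260.

260 stitches.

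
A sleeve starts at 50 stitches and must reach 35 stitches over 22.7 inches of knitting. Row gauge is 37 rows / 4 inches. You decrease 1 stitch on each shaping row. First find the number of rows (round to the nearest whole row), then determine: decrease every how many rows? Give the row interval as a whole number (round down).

Rows = 22.7 × 9.25 = 210.0 → 210 rows.
Stitches to remove: 15 → 15 shaping rows (at 1 st each).
210 / 15 = 14.00 → every 14 rows.

Decrease every 14th row.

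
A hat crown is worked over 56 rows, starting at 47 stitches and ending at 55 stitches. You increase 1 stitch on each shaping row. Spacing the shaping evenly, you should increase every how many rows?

Increase every 7th row.

Stitches to add: |55 − 47| = 8.
Shaping rows needed: 8 / 1 = 8.
56 rows / 8 = every 7 rows.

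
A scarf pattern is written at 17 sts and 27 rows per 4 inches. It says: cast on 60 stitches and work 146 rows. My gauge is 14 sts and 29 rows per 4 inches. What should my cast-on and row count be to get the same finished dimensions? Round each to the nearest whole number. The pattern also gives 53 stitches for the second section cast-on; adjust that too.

Cast on 49 stitches; work 157 rows; second section cast-on 44 stitches.

Stitches: 60 × 14/17 = 49.41 → 49.
Rows: 146 × 29/27 = 156.81 → 157.
second section cast-on: 53 × 14/17 = 43.65 → 44.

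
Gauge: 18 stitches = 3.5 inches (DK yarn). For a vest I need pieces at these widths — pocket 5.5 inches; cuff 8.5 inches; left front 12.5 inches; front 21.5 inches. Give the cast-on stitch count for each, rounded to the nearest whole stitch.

Rate = 18/3.5 = 5.143 sts per in.
pocket: 5.5 × 5.143 = 28.29 → 28.
cuff: 8.5 × 5.143 = 43.71 → 44.
left front: 12.5 × 5.143 = 64.29 → 64.
front: 21.5 × 5.143 = 110.57 → 111.

pocket 28; cuff 44; left front 64; front 111.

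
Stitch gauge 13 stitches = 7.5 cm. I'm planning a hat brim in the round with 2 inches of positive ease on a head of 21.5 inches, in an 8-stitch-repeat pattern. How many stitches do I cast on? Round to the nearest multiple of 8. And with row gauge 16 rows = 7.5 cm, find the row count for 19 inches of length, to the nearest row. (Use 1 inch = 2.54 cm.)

Cast on 104 stitches; work 103 rows.

Finished = 21.5 + 2 = 23.5 inches.
23.5 inches × 2.54 = 59.69 cm.
13/7.5 = 1.733 sts per cm; 59.69 × 1.733 = 103.46 sts.
Nearest multiple of 8 → 104.
19 inches = 48.26 cm; × 2.133 = 102.95 → 103 rows.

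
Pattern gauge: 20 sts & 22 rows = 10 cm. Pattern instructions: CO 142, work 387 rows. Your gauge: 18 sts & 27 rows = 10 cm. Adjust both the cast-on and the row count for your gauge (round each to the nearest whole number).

Stitches: 142 × 18/20 = 127.80 → 128.
Rows: 387 × 27/22 = 474.95 → 475.

Cast on 128 stitches; work 475 rows.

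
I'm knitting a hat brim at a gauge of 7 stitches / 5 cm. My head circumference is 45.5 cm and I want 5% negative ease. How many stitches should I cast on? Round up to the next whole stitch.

CO 61 sts.

Finished = 45.5 × 0.95 = 43.23 cm.
7 / 5 = 1.4 sts per cm.
43.23 × 1.4 = 60.52 sts.
→ 61 sts.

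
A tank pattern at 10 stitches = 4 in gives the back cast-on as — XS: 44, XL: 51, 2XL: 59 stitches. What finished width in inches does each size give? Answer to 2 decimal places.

10/4 = 2.5 sts per in.
XS: 44 / 2.5 = 17.600 → 17.60 in.
XL: 51 / 2.5 = 20.400 → 20.40 in.
2XL: 59 / 2.5 = 23.600 → 23.60 in.

XS 17.60 inches; XL 20.40 inches; 2XL 23.60 inches.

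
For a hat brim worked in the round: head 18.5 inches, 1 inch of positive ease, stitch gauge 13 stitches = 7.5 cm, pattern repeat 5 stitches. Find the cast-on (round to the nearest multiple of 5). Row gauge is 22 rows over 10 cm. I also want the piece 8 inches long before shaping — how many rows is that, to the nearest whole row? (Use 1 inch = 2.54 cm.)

Finished = 18.5 + 1 = 19.5 inches.
19.5 inches × 2.54 = 49.53 cm.
13/7.5 = 1.733 sts per cm; 49.53 × 1.733 = 85.85 sts.
Nearest multiple of 5 → 85.
8 inches = 20.32 cm; × 2.2 = 44.70 → 45 rows.

Cast on 85 stitches; work 45 rows.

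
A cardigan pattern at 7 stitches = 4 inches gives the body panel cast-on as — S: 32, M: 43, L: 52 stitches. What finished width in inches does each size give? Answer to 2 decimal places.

S 18.29 inches; M 24.57 inches; L 29.71 inches.

7/4 = 1.75 sts per in.
S: 32 / 1.75 = 18.286 → 18.29 in.
M: 43 / 1.75 = 24.571 → 24.57 in.
L: 52 / 1.75 = 29.714 → 29.71 in.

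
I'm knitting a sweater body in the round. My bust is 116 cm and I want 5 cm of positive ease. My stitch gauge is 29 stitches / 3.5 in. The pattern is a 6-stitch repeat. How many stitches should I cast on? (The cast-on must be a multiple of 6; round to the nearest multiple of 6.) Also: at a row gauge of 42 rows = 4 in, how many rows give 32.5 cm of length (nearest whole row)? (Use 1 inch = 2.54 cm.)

Cast on 396 stitches; work 134 rows.

Finished = 116 + 5 = 121 cm.
121 cm × 1/2.54 = 47.64 inches.
29/3.5 = 8.286 sts per in; 47.64 × 8.286 = 394.71 sts.
Nearest multiple of 6 → 396.
32.5 cm = 12.80 inches; × 10.5 = 134.35 → 134 rows.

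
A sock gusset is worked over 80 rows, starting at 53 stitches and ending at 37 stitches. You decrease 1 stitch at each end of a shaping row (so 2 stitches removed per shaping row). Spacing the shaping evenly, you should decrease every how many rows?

Stitches to remove: |37 − 53| = 16.
Shaping rows needed: 16 / 2 = 8.
80 rows / 8 = every 10 rows.

Decrease every 10th row.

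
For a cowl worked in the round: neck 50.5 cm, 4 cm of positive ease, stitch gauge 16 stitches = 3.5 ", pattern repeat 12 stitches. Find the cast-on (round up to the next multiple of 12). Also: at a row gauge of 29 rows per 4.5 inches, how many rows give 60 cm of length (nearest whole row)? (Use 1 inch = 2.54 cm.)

Finished = 50.5 + 4 = 54.5 cm.
54.5 cm × 1/2.54 = 21.46 inches.
16/3.5 = 4.571 sts per in; 21.46 × 4.571 = 98.09 sts.
Next multiple of 12 → 108.
60 cm = 23.62 inches; × 6.444 = 152.23 → 152 rows.

Cast on 108 stitches; work 152 rows.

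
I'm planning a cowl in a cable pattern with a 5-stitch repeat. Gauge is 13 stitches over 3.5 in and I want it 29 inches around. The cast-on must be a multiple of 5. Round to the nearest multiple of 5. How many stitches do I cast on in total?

110 stitches.

13 / 3.5 = 3.714 sts per inch.
29 × 3.714 = 107.71 sts.
Nearest multiple of 5: 110.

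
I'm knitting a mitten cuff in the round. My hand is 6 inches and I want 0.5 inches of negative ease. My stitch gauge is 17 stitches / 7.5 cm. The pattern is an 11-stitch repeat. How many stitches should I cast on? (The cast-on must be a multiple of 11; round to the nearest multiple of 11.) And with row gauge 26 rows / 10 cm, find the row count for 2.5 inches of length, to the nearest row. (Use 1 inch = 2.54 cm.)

Finished = 6 − 0.5 = 5.5 inches.
5.5 inches × 2.54 = 13.97 cm.
17/7.5 = 2.267 sts per cm; 13.97 × 2.267 = 31.67 sts.
Nearest multiple of 11 → 33.
2.5 inches = 6.35 cm; × 2.6 = 16.51 → 17 rows.

Cast on 33 stitches; work 17 rows.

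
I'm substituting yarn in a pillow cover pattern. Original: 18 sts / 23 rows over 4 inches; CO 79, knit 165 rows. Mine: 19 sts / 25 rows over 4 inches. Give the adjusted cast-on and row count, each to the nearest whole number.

Cast on 83 stitches; work 179 rows.

Stitches: 79 × 19/18 = 83.39 → 83.
Rows: 165 × 25/23 = 179.35 → 179.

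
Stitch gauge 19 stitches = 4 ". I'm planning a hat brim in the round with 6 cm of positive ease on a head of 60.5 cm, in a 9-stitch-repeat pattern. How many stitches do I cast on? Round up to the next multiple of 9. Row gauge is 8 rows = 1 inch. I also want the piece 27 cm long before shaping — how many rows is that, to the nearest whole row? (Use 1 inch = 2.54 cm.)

Cast on 126 stitches; work 85 rows.

Finished = 60.5 + 6 = 66.5 cm.
66.5 cm × 1/2.54 = 26.18 inches.
19/4 = 4.75 sts per in; 26.18 × 4.75 = 124.36 sts.
Next multiple of 9 → 126.
27 cm = 10.63 inches; × 8 = 85.04 → 85 rows.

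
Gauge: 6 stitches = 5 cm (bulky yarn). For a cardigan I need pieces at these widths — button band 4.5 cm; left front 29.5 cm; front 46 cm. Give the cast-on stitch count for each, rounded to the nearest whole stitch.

button band 5; left front 35; front 55.

Rate = 6/5 = 1.2 sts per cm.
button band: 4.5 × 1.2 = 5.40 → 5.
left front: 29.5 × 1.2 = 35.40 → 35.
front: 46 × 1.2 = 55.20 → 55.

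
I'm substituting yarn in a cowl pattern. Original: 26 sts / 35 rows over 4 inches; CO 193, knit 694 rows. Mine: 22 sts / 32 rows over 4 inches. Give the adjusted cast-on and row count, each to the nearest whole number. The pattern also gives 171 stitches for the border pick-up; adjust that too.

Stitches: 193 × 22/26 = 163.31 → 163.
Rows: 694 × 32/35 = 634.51 → 635.
border pick-up: 171 × 22/26 = 144.69 → 145.

Cast on 163 stitches; work 635 rows; border pick-up 145 stitches.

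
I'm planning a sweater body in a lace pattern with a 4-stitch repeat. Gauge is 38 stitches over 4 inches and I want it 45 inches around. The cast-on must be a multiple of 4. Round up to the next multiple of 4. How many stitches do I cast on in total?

Cast on 428 stitches.

38 / 4 = 9.5 sts per inch.
45 × 9.5 = 427.50 sts.
Next multiple of 4: 428.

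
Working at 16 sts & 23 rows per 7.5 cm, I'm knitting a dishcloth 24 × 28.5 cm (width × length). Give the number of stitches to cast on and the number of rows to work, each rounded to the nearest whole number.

Cast on 51 stitches and work 87 rows.

Stitch gauge = 16/7.5 = 2.133 sts/cm; 24 × 2.133 = 51.20 → 51 sts.
Row gauge = 23/7.5 = 3.067 rows/cm; 28.5 × 3.067 = 87.40 → 87 rows.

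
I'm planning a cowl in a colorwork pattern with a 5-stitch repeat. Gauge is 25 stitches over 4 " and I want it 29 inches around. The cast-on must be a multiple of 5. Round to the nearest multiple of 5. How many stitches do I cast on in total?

CO 180 sts.

25 / 4 = 6.25 sts per inch.
29 × 6.25 = 181.25 sts.
Nearest multiple of 5: 180.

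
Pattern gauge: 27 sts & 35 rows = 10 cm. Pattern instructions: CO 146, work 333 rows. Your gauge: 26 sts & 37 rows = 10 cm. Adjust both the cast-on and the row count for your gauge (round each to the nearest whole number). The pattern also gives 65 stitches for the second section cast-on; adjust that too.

Stitches: 146 × 26/27 = 140.59 → 141.
Rows: 333 × 37/35 = 352.03 → 352.
second section cast-on: 65 × 26/27 = 62.59 → 63.

Cast on 141 stitches; work 352 rows; second section cast-on 63 stitches.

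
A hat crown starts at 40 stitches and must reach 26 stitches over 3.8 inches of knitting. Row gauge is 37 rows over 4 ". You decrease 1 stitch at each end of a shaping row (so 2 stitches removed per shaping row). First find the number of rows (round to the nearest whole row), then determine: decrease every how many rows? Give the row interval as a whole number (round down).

Decrease every 5th row.

Rows = 3.8 × 9.25 = 35.1 → 35 rows.
Stitches to remove: 14 → 7 shaping rows (at 2 st each).
35 / 7 = 5.00 → every 5 rows.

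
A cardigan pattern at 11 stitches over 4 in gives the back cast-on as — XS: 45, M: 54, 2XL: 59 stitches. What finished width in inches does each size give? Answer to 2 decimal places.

XS 16.36 inches; M 19.64 inches; 2XL 21.45 inches.

11/4 = 2.75 sts per in.
XS: 45 / 2.75 = 16.364 → 16.36 in.
M: 54 / 2.75 = 19.636 → 19.64 in.
2XL: 59 / 2.75 = 21.455 → 21.45 in.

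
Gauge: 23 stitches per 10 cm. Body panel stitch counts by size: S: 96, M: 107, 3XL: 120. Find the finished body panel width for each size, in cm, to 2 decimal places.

23/10 = 2.3 sts per cm.
S: 96 / 2.3 = 41.739 → 41.74 cm.
M: 107 / 2.3 = 46.522 → 46.52 cm.
3XL: 120 / 2.3 = 52.174 → 52.17 cm.

S 41.74 cm; M 46.52 cm; 3XL 52.17 cm.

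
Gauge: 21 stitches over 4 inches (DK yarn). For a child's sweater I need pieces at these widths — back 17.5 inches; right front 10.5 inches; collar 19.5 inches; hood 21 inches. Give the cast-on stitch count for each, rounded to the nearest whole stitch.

Rate = 21/4 = 5.25 sts per in.
back: 17.5 × 5.25 = 91.88 → 92.
right front: 10.5 × 5.25 = 55.12 → 55.
collar: 19.5 × 5.25 = 102.38 → 102.
hood: 21 × 5.25 = 110.25 → 110.

back 92; right front 55; collar 102; hood 110.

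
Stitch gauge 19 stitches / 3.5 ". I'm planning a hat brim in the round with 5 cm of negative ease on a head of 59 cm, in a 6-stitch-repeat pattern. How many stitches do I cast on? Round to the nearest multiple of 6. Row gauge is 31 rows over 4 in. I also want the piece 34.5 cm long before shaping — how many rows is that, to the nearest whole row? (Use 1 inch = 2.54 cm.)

Finished = 59 − 5 = 54 cm.
54 cm × 1/2.54 = 21.26 inches.
19/3.5 = 5.429 sts per in; 21.26 × 5.429 = 115.41 sts.
Nearest multiple of 6 → 114.
34.5 cm = 13.58 inches; × 7.75 = 105.27 → 105 rows.

Cast on 114 stitches; work 105 rows.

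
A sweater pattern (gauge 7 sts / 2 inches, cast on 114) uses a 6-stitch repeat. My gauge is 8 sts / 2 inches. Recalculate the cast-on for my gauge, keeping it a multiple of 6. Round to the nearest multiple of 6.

132 stitches.

114 × 8 / 7 = 130.29.
Nearest multiple of 6: 132.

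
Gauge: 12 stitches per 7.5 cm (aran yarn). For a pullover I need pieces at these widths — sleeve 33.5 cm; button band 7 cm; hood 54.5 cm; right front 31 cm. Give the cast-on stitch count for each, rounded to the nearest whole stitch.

Rate = 12/7.5 = 1.6 sts per cm.
sleeve: 33.5 × 1.6 = 53.60 → 54.
button band: 7 × 1.6 = 11.20 → 11.
hood: 54.5 × 1.6 = 87.20 → 87.
right front: 31 × 1.6 = 49.60 → 50.

sleeve 54; button band 11; hood 87; right front 50.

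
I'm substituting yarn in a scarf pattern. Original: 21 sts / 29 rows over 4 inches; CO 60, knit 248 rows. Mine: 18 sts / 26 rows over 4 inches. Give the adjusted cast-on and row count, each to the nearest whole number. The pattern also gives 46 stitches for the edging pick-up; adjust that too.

Stitches: 60 × 18/21 = 51.43 → 51.
Rows: 248 × 26/29 = 222.34 → 222.
edging pick-up: 46 × 18/21 = 39.43 → 39.

Cast on 51 stitches; work 222 rows; edging pick-up 39 stitches.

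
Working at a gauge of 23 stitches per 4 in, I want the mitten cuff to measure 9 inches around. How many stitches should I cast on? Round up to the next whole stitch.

23 stitches / 4 in = 5.75 stitches per inch.
9 × 5.75 = 51.75 stitches.
Round up → 52.

52 stitches.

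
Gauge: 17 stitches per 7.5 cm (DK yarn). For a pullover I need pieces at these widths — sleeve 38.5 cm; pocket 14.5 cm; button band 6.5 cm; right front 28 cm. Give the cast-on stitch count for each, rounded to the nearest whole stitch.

Rate = 17/7.5 = 2.267 sts per cm.
sleeve: 38.5 × 2.267 = 87.27 → 87.
pocket: 14.5 × 2.267 = 32.87 → 33.
button band: 6.5 × 2.267 = 14.73 → 15.
right front: 28 × 2.267 = 63.47 → 63.

sleeve 87; pocket 33; button band 15; right front 63.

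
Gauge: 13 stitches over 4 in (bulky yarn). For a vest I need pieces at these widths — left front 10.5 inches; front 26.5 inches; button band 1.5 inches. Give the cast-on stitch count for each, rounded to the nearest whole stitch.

Rate = 13/4 = 3.25 sts per in.
left front: 10.5 × 3.25 = 34.12 → 34.
front: 26.5 × 3.25 = 86.12 → 86.
button band: 1.5 × 3.25 = 4.88 → 5.

left front 34; front 86; button band 5.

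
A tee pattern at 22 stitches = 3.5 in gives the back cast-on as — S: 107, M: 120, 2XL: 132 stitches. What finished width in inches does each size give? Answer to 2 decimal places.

S 17.02 inches; M 19.09 inches; 2XL 21.00 inches.

22/3.5 = 6.286 sts per in.
S: 107 / 6.286 = 17.023 → 17.02 in.
M: 120 / 6.286 = 19.091 → 19.09 in.
2XL: 132 / 6.286 = 21.000 → 21.00 in.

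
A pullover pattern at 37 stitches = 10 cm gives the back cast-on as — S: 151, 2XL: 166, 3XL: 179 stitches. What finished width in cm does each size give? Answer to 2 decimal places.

S 40.81 cm; 2XL 44.86 cm; 3XL 48.38 cm.

37/10 = 3.7 sts per cm.
S: 151 / 3.7 = 40.811 → 40.81 cm.
2XL: 166 / 3.7 = 44.865 → 44.86 cm.
3XL: 179 / 3.7 = 48.378 → 48.38 cm.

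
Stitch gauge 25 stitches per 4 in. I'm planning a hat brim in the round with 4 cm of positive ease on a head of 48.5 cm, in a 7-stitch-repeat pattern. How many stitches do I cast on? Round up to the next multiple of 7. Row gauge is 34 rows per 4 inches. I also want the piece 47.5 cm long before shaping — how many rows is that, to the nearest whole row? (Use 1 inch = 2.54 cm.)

Finished = 48.5 + 4 = 52.5 cm.
52.5 cm × 1/2.54 = 20.67 inches.
25/4 = 6.25 sts per in; 20.67 × 6.25 = 129.18 sts.
Next multiple of 7 → 133.
47.5 cm = 18.70 inches; × 8.5 = 158.96 → 159 rows.

Cast on 133 stitches; work 159 rows.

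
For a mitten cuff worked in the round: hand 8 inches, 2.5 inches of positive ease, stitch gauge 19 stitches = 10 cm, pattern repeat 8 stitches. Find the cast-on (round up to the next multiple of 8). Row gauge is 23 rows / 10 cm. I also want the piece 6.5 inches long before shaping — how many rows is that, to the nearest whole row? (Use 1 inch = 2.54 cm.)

Finished = 8 + 2.5 = 10.5 inches.
10.5 inches × 2.54 = 26.67 cm.
19/10 = 1.9 sts per cm; 26.67 × 1.9 = 50.67 sts.
Next multiple of 8 → 56.
6.5 inches = 16.51 cm; × 2.3 = 37.97 → 38 rows.

Cast on 56 stitches; work 38 rows.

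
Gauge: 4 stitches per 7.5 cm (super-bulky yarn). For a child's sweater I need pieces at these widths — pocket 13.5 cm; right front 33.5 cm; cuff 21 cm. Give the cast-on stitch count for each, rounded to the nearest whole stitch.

pocket 7; right front 18; cuff 11.

Rate = 4/7.5 = 0.533 sts per cm.
pocket: 13.5 × 0.533 = 7.20 → 7.
right front: 33.5 × 0.533 = 17.87 → 18.
cuff: 21 × 0.533 = 11.20 → 11.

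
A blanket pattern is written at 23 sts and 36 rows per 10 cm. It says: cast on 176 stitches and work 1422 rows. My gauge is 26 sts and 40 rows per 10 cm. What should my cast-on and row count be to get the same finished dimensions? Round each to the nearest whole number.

Stitches: 176 × 26/23 = 198.96 → 199.
Rows: 1422 × 40/36 = 1580.00 → 1580.

Cast on 199 stitches; work 1580 rows.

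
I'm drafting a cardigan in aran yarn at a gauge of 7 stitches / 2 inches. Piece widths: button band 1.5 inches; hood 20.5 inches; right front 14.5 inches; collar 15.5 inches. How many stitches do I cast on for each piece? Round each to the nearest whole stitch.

button band 5; hood 72; right front 51; collar 54.

Rate = 7/2 = 3.5 sts per in.
button band: 1.5 × 3.5 = 5.25 → 5.
hood: 20.5 × 3.5 = 71.75 → 72.
right front: 14.5 × 3.5 = 50.75 → 51.
collar: 15.5 × 3.5 = 54.25 → 54.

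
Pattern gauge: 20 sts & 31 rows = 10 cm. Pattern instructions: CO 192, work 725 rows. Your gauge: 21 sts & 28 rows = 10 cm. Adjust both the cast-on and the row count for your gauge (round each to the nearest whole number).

Stitches: 192 × 21/20 = 201.60 → 202.
Rows: 725 × 28/31 = 654.84 → 655.

Cast on 202 stitches; work 655 rows.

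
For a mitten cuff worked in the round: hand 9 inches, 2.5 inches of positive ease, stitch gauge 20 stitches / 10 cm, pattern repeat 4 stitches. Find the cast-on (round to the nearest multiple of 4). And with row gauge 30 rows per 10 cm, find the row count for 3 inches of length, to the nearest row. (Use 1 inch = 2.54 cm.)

Finished = 9 + 2.5 = 11.5 inches.
11.5 inches × 2.54 = 29.21 cm.
20/10 = 2 sts per cm; 29.21 × 2 = 58.42 sts.
Nearest multiple of 4 → 60.
3 inches = 7.62 cm; × 3 = 22.86 → 23 rows.

Cast on 60 stitches; work 23 rows.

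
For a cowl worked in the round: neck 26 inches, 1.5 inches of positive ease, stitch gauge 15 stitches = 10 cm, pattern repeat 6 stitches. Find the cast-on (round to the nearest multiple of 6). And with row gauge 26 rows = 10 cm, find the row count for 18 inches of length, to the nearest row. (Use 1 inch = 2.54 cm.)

Finished = 26 + 1.5 = 27.5 inches.
27.5 inches × 2.54 = 69.85 cm.
15/10 = 1.5 sts per cm; 69.85 × 1.5 = 104.78 sts.
Nearest multiple of 6 → 102.
18 inches = 45.72 cm; × 2.6 = 118.87 → 119 rows.

Cast on 102 stitches; work 119 rows.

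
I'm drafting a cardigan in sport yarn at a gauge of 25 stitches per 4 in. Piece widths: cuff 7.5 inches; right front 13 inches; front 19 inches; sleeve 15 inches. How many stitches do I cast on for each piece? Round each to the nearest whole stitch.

Rate = 25/4 = 6.25 sts per in.
cuff: 7.5 × 6.25 = 46.88 → 47.
right front: 13 × 6.25 = 81.25 → 81.
front: 19 × 6.25 = 118.75 → 119.
sleeve: 15 × 6.25 = 93.75 → 94.

cuff 47; right front 81; front 119; sleeve 94.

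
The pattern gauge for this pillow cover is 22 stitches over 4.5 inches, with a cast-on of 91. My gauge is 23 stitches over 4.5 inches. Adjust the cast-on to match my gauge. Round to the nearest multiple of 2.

96 stitches.

Scale factor = 23 / 22 = 1.045.
91 × 23 / 22 = 95.14 sts.
→ 96 sts.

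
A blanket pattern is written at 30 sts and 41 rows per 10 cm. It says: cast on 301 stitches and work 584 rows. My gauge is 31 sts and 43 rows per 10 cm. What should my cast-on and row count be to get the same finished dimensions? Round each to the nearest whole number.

Stitches: 301 × 31/30 = 311.03 → 311.
Rows: 584 × 43/41 = 612.49 → 612.

Cast on 311 stitches; work 612 rows.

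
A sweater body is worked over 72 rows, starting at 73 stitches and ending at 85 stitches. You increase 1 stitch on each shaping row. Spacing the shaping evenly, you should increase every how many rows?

Increase every 6th row.

Stitches to add: |85 − 73| = 12.
Shaping rows needed: 12 / 1 = 12.
72 rows / 12 = every 6 rows.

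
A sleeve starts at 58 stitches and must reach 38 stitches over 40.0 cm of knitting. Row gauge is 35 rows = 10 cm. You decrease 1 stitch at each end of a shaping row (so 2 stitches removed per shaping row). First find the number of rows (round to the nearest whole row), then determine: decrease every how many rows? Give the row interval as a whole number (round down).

Decrease every 14th row.

Rows = 40.0 × 3.5 = 140.0 → 140 rows.
Stitches to remove: 20 → 10 shaping rows (at 2 st each).
140 / 10 = 14.00 → every 14 rows.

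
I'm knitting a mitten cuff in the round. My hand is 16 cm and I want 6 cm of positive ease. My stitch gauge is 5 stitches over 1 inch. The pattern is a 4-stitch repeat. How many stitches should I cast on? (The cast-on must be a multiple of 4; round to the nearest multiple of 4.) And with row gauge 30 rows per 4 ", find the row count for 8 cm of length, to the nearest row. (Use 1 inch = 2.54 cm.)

Finished = 16 + 6 = 22 cm.
22 cm × 1/2.54 = 8.66 inches.
5/1 = 5 sts per in; 8.66 × 5 = 43.31 sts.
Nearest multiple of 4 → 44.
8 cm = 3.15 inches; × 7.5 = 23.62 → 24 rows.

Cast on 44 stitches; work 24 rows.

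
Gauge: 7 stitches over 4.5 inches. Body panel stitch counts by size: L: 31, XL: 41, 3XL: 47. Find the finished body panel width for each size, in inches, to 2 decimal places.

L 19.93 inches; XL 26.36 inches; 3XL 30.21 inches.

7/4.5 = 1.556 sts per in.
L: 31 / 1.556 = 19.929 → 19.93 in.
XL: 41 / 1.556 = 26.357 → 26.36 in.
3XL: 47 / 1.556 = 30.214 → 30.21 in.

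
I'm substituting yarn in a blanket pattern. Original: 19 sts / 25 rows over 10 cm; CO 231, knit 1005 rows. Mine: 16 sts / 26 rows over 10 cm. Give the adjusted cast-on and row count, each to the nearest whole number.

Cast on 195 stitches; work 1045 rows.

Stitches: 231 × 16/19 = 194.53 → 195.
Rows: 1005 × 26/25 = 1045.20 → 1045.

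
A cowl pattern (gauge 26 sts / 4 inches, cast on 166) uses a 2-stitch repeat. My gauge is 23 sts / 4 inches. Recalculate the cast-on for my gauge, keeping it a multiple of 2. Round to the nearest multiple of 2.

Cast on 146 stitches.

166 × 23 / 26 = 146.85.
Nearest multiple of 2: 146.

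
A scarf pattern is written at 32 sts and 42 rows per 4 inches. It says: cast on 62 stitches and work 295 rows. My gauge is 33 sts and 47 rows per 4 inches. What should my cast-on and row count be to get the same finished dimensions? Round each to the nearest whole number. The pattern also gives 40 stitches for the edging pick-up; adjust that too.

Stitches: 62 × 33/32 = 63.94 → 64.
Rows: 295 × 47/42 = 330.12 → 330.
edging pick-up: 40 × 33/32 = 41.25 → 41.

Cast on 64 stitches; work 330 rows; edging pick-up 41 stitches.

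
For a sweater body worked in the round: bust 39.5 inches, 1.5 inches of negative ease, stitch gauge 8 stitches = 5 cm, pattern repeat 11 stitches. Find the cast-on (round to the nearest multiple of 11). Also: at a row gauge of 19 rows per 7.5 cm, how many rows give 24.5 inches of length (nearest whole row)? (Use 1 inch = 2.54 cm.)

Cast on 154 stitches; work 158 rows.

Finished = 39.5 − 1.5 = 38 inches.
38 inches × 2.54 = 96.52 cm.
8/5 = 1.6 sts per cm; 96.52 × 1.6 = 154.43 sts.
Nearest multiple of 11 → 154.
24.5 inches = 62.23 cm; × 2.533 = 157.65 → 158 rows.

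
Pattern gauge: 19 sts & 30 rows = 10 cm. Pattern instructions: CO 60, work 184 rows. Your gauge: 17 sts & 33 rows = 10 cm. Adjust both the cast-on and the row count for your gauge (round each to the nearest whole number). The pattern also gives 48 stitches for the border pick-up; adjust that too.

Stitches: 60 × 17/19 = 53.68 → 54.
Rows: 184 × 33/30 = 202.40 → 202.
border pick-up: 48 × 17/19 = 42.95 → 43.

Cast on 54 stitches; work 202 rows; border pick-up 43 stitches.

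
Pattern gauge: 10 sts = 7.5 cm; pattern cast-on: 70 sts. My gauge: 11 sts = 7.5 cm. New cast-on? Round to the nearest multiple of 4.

Scale factor = 11 / 10 = 1.100.
70 × 11 / 10 = 77.00 sts.
→ 76 sts.

76 stitches.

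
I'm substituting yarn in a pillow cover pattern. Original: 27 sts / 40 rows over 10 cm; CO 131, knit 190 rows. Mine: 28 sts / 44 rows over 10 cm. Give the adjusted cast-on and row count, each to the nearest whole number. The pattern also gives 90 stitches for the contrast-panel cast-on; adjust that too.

Cast on 136 stitches; work 209 rows; contrast-panel cast-on 93 stitches.

Stitches: 131 × 28/27 = 135.85 → 136.
Rows: 190 × 44/40 = 209.00 → 209.
contrast-panel cast-on: 90 × 28/27 = 93.33 → 93.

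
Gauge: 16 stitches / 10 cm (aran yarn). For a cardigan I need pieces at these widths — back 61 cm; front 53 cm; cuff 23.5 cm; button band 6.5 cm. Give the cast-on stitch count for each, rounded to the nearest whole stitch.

Rate = 16/10 = 1.6 sts per cm.
back: 61 × 1.6 = 97.60 → 98.
front: 53 × 1.6 = 84.80 → 85.
cuff: 23.5 × 1.6 = 37.60 → 38.
button band: 6.5 × 1.6 = 10.40 → 10.

back 98; front 85; cuff 38; button band 10.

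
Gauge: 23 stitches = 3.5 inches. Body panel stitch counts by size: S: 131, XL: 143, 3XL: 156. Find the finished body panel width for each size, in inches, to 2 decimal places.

23/3.5 = 6.571 sts per in.
S: 131 / 6.571 = 19.935 → 19.93 in.
XL: 143 / 6.571 = 21.761 → 21.76 in.
3XL: 156 / 6.571 = 23.739 → 23.74 in.

S 19.93 inches; XL 21.76 inches; 3XL 23.74 inches.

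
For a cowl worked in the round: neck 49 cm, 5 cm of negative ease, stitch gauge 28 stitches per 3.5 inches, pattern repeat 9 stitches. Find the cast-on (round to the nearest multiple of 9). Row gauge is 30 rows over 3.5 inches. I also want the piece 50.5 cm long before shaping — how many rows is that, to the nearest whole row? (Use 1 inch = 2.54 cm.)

Finished = 49 − 5 = 44 cm.
44 cm × 1/2.54 = 17.32 inches.
28/3.5 = 8 sts per in; 17.32 × 8 = 138.58 sts.
Nearest multiple of 9 → 135.
50.5 cm = 19.88 inches; × 8.571 = 170.42 → 170 rows.

Cast on 135 stitches; work 170 rows.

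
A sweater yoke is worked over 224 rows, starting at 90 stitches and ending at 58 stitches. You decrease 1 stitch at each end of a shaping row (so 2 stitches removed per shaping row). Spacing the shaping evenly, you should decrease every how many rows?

Stitches to remove: |58 − 90| = 32.
Shaping rows needed: 32 / 2 = 16.
224 rows / 16 = every 14 rows.

Decrease every 14th row.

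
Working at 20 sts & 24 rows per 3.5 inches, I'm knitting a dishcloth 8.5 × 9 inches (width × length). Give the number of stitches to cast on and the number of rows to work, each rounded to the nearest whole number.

Stitch gauge = 20/3.5 = 5.714 sts/in; 8.5 × 5.714 = 48.57 → 49 sts.
Row gauge = 24/3.5 = 6.857 rows/in; 9 × 6.857 = 61.71 → 62 rows.

Cast on 49 stitches and work 62 rows.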